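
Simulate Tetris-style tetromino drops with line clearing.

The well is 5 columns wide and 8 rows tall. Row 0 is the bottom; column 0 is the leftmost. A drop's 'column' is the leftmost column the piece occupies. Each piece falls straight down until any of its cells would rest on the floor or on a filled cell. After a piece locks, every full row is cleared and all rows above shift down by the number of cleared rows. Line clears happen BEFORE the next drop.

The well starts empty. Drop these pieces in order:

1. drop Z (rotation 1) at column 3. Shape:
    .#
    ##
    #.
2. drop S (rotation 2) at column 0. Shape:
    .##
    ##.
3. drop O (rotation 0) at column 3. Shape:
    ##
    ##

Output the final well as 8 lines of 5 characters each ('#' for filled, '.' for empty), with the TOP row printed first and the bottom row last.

Answer: .....
.....
.....
...##
...##
....#
.####
##.#.

Derivation:
Drop 1: Z rot1 at col 3 lands with bottom-row=0; cleared 0 line(s) (total 0); column heights now [0 0 0 2 3], max=3
Drop 2: S rot2 at col 0 lands with bottom-row=0; cleared 0 line(s) (total 0); column heights now [1 2 2 2 3], max=3
Drop 3: O rot0 at col 3 lands with bottom-row=3; cleared 0 line(s) (total 0); column heights now [1 2 2 5 5], max=5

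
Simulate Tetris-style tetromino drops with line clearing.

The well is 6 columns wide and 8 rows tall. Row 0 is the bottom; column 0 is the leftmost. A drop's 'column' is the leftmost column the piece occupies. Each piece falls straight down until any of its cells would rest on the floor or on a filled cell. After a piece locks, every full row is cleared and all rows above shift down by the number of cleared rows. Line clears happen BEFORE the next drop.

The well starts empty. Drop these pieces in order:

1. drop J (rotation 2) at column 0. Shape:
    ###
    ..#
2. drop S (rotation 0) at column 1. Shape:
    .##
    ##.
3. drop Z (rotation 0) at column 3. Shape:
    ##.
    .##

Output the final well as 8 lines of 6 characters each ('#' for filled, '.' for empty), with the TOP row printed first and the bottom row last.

Drop 1: J rot2 at col 0 lands with bottom-row=0; cleared 0 line(s) (total 0); column heights now [2 2 2 0 0 0], max=2
Drop 2: S rot0 at col 1 lands with bottom-row=2; cleared 0 line(s) (total 0); column heights now [2 3 4 4 0 0], max=4
Drop 3: Z rot0 at col 3 lands with bottom-row=3; cleared 0 line(s) (total 0); column heights now [2 3 4 5 5 4], max=5

Answer: ......
......
......
...##.
..####
.##...
###...
..#...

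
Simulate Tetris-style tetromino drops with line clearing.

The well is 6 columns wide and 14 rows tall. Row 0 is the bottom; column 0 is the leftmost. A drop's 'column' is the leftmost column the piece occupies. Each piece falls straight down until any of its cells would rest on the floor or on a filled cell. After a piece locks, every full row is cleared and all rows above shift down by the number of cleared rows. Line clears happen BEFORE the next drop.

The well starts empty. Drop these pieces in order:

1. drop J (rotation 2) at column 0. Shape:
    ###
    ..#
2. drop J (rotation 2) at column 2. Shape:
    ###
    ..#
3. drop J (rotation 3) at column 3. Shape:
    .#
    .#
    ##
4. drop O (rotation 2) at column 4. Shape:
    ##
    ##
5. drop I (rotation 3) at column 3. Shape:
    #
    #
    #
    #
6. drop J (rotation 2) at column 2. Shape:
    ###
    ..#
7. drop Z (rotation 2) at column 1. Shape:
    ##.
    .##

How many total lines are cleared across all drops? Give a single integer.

Drop 1: J rot2 at col 0 lands with bottom-row=0; cleared 0 line(s) (total 0); column heights now [2 2 2 0 0 0], max=2
Drop 2: J rot2 at col 2 lands with bottom-row=1; cleared 0 line(s) (total 0); column heights now [2 2 3 3 3 0], max=3
Drop 3: J rot3 at col 3 lands with bottom-row=3; cleared 0 line(s) (total 0); column heights now [2 2 3 4 6 0], max=6
Drop 4: O rot2 at col 4 lands with bottom-row=6; cleared 0 line(s) (total 0); column heights now [2 2 3 4 8 8], max=8
Drop 5: I rot3 at col 3 lands with bottom-row=4; cleared 0 line(s) (total 0); column heights now [2 2 3 8 8 8], max=8
Drop 6: J rot2 at col 2 lands with bottom-row=8; cleared 0 line(s) (total 0); column heights now [2 2 10 10 10 8], max=10
Drop 7: Z rot2 at col 1 lands with bottom-row=10; cleared 0 line(s) (total 0); column heights now [2 12 12 11 10 8], max=12

Answer: 0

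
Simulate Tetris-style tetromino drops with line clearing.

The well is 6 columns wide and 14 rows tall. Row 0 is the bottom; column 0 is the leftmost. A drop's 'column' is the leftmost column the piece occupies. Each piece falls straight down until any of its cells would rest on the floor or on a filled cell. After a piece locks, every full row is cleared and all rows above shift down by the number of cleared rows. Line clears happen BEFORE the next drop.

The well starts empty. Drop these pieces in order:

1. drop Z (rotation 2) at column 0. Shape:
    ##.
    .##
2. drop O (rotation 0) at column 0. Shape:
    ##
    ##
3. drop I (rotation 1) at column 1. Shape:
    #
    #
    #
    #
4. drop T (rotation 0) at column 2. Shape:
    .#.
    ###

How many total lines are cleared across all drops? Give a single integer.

Answer: 0

Derivation:
Drop 1: Z rot2 at col 0 lands with bottom-row=0; cleared 0 line(s) (total 0); column heights now [2 2 1 0 0 0], max=2
Drop 2: O rot0 at col 0 lands with bottom-row=2; cleared 0 line(s) (total 0); column heights now [4 4 1 0 0 0], max=4
Drop 3: I rot1 at col 1 lands with bottom-row=4; cleared 0 line(s) (total 0); column heights now [4 8 1 0 0 0], max=8
Drop 4: T rot0 at col 2 lands with bottom-row=1; cleared 0 line(s) (total 0); column heights now [4 8 2 3 2 0], max=8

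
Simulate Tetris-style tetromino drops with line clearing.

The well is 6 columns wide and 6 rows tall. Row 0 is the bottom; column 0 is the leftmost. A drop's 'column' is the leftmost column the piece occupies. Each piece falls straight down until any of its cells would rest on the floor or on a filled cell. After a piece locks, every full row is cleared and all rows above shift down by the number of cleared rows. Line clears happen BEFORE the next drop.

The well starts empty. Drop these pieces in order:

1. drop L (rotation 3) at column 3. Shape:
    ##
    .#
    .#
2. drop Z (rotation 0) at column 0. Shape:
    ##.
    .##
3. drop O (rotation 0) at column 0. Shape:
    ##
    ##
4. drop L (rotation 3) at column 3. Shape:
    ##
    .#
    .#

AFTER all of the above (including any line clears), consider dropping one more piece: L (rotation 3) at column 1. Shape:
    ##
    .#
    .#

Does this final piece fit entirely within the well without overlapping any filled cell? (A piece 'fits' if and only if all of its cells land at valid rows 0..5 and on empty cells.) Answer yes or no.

Drop 1: L rot3 at col 3 lands with bottom-row=0; cleared 0 line(s) (total 0); column heights now [0 0 0 3 3 0], max=3
Drop 2: Z rot0 at col 0 lands with bottom-row=0; cleared 0 line(s) (total 0); column heights now [2 2 1 3 3 0], max=3
Drop 3: O rot0 at col 0 lands with bottom-row=2; cleared 0 line(s) (total 0); column heights now [4 4 1 3 3 0], max=4
Drop 4: L rot3 at col 3 lands with bottom-row=3; cleared 0 line(s) (total 0); column heights now [4 4 1 6 6 0], max=6
Test piece L rot3 at col 1 (width 2): heights before test = [4 4 1 6 6 0]; fits = True

Answer: yes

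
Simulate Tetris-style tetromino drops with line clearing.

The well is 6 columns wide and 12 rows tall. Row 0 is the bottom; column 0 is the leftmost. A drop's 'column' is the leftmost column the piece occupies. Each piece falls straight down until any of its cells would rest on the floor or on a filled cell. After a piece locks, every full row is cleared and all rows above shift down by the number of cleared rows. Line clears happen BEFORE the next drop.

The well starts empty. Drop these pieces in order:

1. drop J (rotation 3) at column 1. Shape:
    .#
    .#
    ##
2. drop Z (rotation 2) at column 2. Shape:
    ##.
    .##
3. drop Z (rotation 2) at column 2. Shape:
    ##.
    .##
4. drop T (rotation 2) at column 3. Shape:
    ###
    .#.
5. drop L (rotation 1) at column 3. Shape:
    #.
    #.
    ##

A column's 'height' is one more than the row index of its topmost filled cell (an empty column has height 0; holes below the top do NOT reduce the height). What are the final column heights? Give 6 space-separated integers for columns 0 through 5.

Drop 1: J rot3 at col 1 lands with bottom-row=0; cleared 0 line(s) (total 0); column heights now [0 1 3 0 0 0], max=3
Drop 2: Z rot2 at col 2 lands with bottom-row=2; cleared 0 line(s) (total 0); column heights now [0 1 4 4 3 0], max=4
Drop 3: Z rot2 at col 2 lands with bottom-row=4; cleared 0 line(s) (total 0); column heights now [0 1 6 6 5 0], max=6
Drop 4: T rot2 at col 3 lands with bottom-row=5; cleared 0 line(s) (total 0); column heights now [0 1 6 7 7 7], max=7
Drop 5: L rot1 at col 3 lands with bottom-row=7; cleared 0 line(s) (total 0); column heights now [0 1 6 10 8 7], max=10

Answer: 0 1 6 10 8 7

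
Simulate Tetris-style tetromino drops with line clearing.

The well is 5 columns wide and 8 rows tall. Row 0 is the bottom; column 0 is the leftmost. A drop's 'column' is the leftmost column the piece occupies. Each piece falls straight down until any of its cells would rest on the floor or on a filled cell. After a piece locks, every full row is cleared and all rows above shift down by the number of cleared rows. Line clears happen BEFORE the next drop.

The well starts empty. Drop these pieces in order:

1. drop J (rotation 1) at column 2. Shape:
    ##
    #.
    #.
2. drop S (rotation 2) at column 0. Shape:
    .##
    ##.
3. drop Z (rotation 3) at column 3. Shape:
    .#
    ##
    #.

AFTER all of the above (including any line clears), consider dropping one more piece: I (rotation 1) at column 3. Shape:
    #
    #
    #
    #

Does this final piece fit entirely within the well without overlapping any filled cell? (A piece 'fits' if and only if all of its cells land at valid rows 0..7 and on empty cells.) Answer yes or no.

Drop 1: J rot1 at col 2 lands with bottom-row=0; cleared 0 line(s) (total 0); column heights now [0 0 3 3 0], max=3
Drop 2: S rot2 at col 0 lands with bottom-row=2; cleared 0 line(s) (total 0); column heights now [3 4 4 3 0], max=4
Drop 3: Z rot3 at col 3 lands with bottom-row=3; cleared 0 line(s) (total 0); column heights now [3 4 4 5 6], max=6
Test piece I rot1 at col 3 (width 1): heights before test = [3 4 4 5 6]; fits = False

Answer: no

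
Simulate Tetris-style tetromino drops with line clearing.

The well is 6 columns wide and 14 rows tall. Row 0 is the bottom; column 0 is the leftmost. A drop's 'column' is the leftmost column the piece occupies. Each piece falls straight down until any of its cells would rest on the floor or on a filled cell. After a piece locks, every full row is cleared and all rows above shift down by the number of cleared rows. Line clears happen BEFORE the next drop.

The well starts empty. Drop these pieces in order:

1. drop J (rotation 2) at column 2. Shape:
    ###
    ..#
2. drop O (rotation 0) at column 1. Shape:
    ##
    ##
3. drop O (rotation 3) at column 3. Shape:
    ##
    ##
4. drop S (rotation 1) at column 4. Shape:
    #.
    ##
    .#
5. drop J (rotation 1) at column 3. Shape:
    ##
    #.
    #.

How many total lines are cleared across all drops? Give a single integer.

Drop 1: J rot2 at col 2 lands with bottom-row=0; cleared 0 line(s) (total 0); column heights now [0 0 2 2 2 0], max=2
Drop 2: O rot0 at col 1 lands with bottom-row=2; cleared 0 line(s) (total 0); column heights now [0 4 4 2 2 0], max=4
Drop 3: O rot3 at col 3 lands with bottom-row=2; cleared 0 line(s) (total 0); column heights now [0 4 4 4 4 0], max=4
Drop 4: S rot1 at col 4 lands with bottom-row=3; cleared 0 line(s) (total 0); column heights now [0 4 4 4 6 5], max=6
Drop 5: J rot1 at col 3 lands with bottom-row=4; cleared 0 line(s) (total 0); column heights now [0 4 4 7 7 5], max=7

Answer: 0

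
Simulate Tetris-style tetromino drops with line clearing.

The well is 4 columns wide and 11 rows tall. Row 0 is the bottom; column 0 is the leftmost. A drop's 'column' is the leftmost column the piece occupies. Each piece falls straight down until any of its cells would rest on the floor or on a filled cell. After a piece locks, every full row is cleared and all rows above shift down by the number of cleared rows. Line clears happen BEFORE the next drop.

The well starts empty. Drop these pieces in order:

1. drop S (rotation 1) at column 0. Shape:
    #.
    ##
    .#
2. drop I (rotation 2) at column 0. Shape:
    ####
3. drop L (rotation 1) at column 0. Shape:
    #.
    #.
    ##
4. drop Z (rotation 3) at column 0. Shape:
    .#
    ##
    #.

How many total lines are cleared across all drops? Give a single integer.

Answer: 1

Derivation:
Drop 1: S rot1 at col 0 lands with bottom-row=0; cleared 0 line(s) (total 0); column heights now [3 2 0 0], max=3
Drop 2: I rot2 at col 0 lands with bottom-row=3; cleared 1 line(s) (total 1); column heights now [3 2 0 0], max=3
Drop 3: L rot1 at col 0 lands with bottom-row=3; cleared 0 line(s) (total 1); column heights now [6 4 0 0], max=6
Drop 4: Z rot3 at col 0 lands with bottom-row=6; cleared 0 line(s) (total 1); column heights now [8 9 0 0], max=9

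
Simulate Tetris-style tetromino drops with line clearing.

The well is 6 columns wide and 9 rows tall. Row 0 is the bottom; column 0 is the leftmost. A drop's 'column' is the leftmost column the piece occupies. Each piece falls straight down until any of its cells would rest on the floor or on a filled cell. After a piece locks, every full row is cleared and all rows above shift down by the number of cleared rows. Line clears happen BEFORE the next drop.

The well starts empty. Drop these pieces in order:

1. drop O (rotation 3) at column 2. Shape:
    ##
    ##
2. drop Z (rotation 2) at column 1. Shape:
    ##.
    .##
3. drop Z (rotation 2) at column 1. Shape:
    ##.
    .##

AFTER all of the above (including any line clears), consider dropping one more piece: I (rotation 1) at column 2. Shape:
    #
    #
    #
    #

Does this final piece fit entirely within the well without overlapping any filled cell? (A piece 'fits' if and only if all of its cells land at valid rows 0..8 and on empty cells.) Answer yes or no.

Answer: no

Derivation:
Drop 1: O rot3 at col 2 lands with bottom-row=0; cleared 0 line(s) (total 0); column heights now [0 0 2 2 0 0], max=2
Drop 2: Z rot2 at col 1 lands with bottom-row=2; cleared 0 line(s) (total 0); column heights now [0 4 4 3 0 0], max=4
Drop 3: Z rot2 at col 1 lands with bottom-row=4; cleared 0 line(s) (total 0); column heights now [0 6 6 5 0 0], max=6
Test piece I rot1 at col 2 (width 1): heights before test = [0 6 6 5 0 0]; fits = False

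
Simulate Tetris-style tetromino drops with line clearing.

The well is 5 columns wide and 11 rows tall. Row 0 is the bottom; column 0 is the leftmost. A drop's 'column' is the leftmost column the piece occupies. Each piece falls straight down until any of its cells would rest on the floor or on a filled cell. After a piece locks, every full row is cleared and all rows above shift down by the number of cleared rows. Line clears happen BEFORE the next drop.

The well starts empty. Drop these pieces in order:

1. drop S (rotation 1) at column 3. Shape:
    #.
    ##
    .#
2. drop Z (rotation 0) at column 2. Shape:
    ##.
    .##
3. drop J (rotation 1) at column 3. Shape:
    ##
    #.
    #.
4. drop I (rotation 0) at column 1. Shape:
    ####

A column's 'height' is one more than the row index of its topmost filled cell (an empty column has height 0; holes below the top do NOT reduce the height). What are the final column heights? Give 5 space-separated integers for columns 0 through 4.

Answer: 0 9 9 9 9

Derivation:
Drop 1: S rot1 at col 3 lands with bottom-row=0; cleared 0 line(s) (total 0); column heights now [0 0 0 3 2], max=3
Drop 2: Z rot0 at col 2 lands with bottom-row=3; cleared 0 line(s) (total 0); column heights now [0 0 5 5 4], max=5
Drop 3: J rot1 at col 3 lands with bottom-row=5; cleared 0 line(s) (total 0); column heights now [0 0 5 8 8], max=8
Drop 4: I rot0 at col 1 lands with bottom-row=8; cleared 0 line(s) (total 0); column heights now [0 9 9 9 9], max=9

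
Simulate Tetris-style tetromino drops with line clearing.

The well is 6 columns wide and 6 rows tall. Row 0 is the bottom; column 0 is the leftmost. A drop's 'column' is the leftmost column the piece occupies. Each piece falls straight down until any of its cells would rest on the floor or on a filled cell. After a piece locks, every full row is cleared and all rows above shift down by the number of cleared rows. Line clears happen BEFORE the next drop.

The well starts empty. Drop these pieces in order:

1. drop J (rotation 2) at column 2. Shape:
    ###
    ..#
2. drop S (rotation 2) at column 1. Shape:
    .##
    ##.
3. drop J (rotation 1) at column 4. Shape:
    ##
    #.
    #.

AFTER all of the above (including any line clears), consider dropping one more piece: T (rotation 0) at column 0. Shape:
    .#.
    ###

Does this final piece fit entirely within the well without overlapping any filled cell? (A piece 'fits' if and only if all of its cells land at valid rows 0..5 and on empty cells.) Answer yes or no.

Answer: yes

Derivation:
Drop 1: J rot2 at col 2 lands with bottom-row=0; cleared 0 line(s) (total 0); column heights now [0 0 2 2 2 0], max=2
Drop 2: S rot2 at col 1 lands with bottom-row=2; cleared 0 line(s) (total 0); column heights now [0 3 4 4 2 0], max=4
Drop 3: J rot1 at col 4 lands with bottom-row=2; cleared 0 line(s) (total 0); column heights now [0 3 4 4 5 5], max=5
Test piece T rot0 at col 0 (width 3): heights before test = [0 3 4 4 5 5]; fits = True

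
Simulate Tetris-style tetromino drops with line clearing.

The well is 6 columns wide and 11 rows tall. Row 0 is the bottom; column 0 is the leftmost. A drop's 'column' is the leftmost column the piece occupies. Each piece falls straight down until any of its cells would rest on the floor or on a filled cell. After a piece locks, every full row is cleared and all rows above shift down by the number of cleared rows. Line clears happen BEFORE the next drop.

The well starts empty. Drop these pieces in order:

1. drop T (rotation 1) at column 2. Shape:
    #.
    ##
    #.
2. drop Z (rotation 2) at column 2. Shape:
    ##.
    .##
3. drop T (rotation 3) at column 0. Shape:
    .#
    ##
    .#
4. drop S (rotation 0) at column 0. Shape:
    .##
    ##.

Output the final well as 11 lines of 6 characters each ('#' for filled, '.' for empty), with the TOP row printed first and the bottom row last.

Drop 1: T rot1 at col 2 lands with bottom-row=0; cleared 0 line(s) (total 0); column heights now [0 0 3 2 0 0], max=3
Drop 2: Z rot2 at col 2 lands with bottom-row=2; cleared 0 line(s) (total 0); column heights now [0 0 4 4 3 0], max=4
Drop 3: T rot3 at col 0 lands with bottom-row=0; cleared 0 line(s) (total 0); column heights now [2 3 4 4 3 0], max=4
Drop 4: S rot0 at col 0 lands with bottom-row=3; cleared 0 line(s) (total 0); column heights now [4 5 5 4 3 0], max=5

Answer: ......
......
......
......
......
......
.##...
####..
.####.
####..
.##...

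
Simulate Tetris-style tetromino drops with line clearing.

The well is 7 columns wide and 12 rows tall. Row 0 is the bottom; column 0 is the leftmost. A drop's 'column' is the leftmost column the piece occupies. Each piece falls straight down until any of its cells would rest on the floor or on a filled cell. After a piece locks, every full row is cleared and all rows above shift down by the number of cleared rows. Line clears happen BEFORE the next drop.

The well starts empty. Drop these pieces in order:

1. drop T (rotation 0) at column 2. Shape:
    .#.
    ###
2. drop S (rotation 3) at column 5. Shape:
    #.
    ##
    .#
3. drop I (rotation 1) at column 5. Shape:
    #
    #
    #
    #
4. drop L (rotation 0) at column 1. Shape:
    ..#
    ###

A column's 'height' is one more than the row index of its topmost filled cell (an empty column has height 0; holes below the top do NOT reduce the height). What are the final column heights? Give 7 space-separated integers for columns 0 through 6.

Answer: 0 3 3 4 1 7 2

Derivation:
Drop 1: T rot0 at col 2 lands with bottom-row=0; cleared 0 line(s) (total 0); column heights now [0 0 1 2 1 0 0], max=2
Drop 2: S rot3 at col 5 lands with bottom-row=0; cleared 0 line(s) (total 0); column heights now [0 0 1 2 1 3 2], max=3
Drop 3: I rot1 at col 5 lands with bottom-row=3; cleared 0 line(s) (total 0); column heights now [0 0 1 2 1 7 2], max=7
Drop 4: L rot0 at col 1 lands with bottom-row=2; cleared 0 line(s) (total 0); column heights now [0 3 3 4 1 7 2], max=7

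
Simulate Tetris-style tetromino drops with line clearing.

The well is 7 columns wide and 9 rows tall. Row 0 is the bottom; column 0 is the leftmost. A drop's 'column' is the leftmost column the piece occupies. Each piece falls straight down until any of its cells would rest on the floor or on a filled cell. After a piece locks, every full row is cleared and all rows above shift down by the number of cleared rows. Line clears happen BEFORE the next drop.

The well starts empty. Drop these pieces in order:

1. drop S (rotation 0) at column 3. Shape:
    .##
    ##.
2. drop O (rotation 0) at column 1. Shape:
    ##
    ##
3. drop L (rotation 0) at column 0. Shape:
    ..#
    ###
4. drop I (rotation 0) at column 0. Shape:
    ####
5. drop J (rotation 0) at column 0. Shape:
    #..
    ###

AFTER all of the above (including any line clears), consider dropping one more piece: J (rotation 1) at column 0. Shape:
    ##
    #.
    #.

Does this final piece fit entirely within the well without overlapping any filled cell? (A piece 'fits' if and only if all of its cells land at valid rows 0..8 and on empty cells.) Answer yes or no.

Drop 1: S rot0 at col 3 lands with bottom-row=0; cleared 0 line(s) (total 0); column heights now [0 0 0 1 2 2 0], max=2
Drop 2: O rot0 at col 1 lands with bottom-row=0; cleared 0 line(s) (total 0); column heights now [0 2 2 1 2 2 0], max=2
Drop 3: L rot0 at col 0 lands with bottom-row=2; cleared 0 line(s) (total 0); column heights now [3 3 4 1 2 2 0], max=4
Drop 4: I rot0 at col 0 lands with bottom-row=4; cleared 0 line(s) (total 0); column heights now [5 5 5 5 2 2 0], max=5
Drop 5: J rot0 at col 0 lands with bottom-row=5; cleared 0 line(s) (total 0); column heights now [7 6 6 5 2 2 0], max=7
Test piece J rot1 at col 0 (width 2): heights before test = [7 6 6 5 2 2 0]; fits = False

Answer: no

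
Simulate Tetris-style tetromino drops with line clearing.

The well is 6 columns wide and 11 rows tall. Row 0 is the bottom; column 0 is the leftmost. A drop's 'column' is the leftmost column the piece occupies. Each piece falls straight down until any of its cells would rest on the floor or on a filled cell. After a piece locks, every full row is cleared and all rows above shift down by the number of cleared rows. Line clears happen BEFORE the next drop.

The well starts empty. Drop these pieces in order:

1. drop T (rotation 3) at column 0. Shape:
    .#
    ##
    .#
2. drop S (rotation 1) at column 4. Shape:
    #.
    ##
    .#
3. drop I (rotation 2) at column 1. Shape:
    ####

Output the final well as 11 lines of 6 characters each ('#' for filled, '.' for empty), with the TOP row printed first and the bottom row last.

Drop 1: T rot3 at col 0 lands with bottom-row=0; cleared 0 line(s) (total 0); column heights now [2 3 0 0 0 0], max=3
Drop 2: S rot1 at col 4 lands with bottom-row=0; cleared 0 line(s) (total 0); column heights now [2 3 0 0 3 2], max=3
Drop 3: I rot2 at col 1 lands with bottom-row=3; cleared 0 line(s) (total 0); column heights now [2 4 4 4 4 2], max=4

Answer: ......
......
......
......
......
......
......
.####.
.#..#.
##..##
.#...#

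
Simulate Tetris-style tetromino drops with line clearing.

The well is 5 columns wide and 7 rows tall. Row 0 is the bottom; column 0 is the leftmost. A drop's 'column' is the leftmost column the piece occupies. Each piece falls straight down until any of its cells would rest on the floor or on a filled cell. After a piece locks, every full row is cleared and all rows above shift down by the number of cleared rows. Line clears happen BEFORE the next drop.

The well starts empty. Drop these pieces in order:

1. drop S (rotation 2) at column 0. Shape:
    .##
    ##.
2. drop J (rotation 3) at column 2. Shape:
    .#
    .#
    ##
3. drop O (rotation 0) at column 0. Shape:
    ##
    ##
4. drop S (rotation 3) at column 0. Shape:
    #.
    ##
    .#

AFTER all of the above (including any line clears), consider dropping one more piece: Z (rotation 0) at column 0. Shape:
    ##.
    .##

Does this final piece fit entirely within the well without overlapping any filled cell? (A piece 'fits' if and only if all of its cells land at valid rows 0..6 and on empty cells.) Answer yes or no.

Drop 1: S rot2 at col 0 lands with bottom-row=0; cleared 0 line(s) (total 0); column heights now [1 2 2 0 0], max=2
Drop 2: J rot3 at col 2 lands with bottom-row=2; cleared 0 line(s) (total 0); column heights now [1 2 3 5 0], max=5
Drop 3: O rot0 at col 0 lands with bottom-row=2; cleared 0 line(s) (total 0); column heights now [4 4 3 5 0], max=5
Drop 4: S rot3 at col 0 lands with bottom-row=4; cleared 0 line(s) (total 0); column heights now [7 6 3 5 0], max=7
Test piece Z rot0 at col 0 (width 3): heights before test = [7 6 3 5 0]; fits = False

Answer: no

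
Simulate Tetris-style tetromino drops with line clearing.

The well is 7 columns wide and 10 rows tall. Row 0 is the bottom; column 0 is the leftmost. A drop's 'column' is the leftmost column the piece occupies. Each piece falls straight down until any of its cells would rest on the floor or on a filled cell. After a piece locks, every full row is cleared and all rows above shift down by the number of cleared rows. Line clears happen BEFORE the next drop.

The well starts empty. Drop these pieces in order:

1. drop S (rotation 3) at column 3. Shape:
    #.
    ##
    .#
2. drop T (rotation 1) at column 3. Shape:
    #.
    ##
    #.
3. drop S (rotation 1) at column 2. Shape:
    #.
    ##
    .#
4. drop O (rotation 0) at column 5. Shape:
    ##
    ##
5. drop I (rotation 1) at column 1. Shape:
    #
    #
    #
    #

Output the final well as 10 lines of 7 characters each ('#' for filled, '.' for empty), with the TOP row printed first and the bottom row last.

Drop 1: S rot3 at col 3 lands with bottom-row=0; cleared 0 line(s) (total 0); column heights now [0 0 0 3 2 0 0], max=3
Drop 2: T rot1 at col 3 lands with bottom-row=3; cleared 0 line(s) (total 0); column heights now [0 0 0 6 5 0 0], max=6
Drop 3: S rot1 at col 2 lands with bottom-row=6; cleared 0 line(s) (total 0); column heights now [0 0 9 8 5 0 0], max=9
Drop 4: O rot0 at col 5 lands with bottom-row=0; cleared 0 line(s) (total 0); column heights now [0 0 9 8 5 2 2], max=9
Drop 5: I rot1 at col 1 lands with bottom-row=0; cleared 0 line(s) (total 0); column heights now [0 4 9 8 5 2 2], max=9

Answer: .......
..#....
..##...
...#...
...#...
...##..
.#.#...
.#.#...
.#.####
.#..###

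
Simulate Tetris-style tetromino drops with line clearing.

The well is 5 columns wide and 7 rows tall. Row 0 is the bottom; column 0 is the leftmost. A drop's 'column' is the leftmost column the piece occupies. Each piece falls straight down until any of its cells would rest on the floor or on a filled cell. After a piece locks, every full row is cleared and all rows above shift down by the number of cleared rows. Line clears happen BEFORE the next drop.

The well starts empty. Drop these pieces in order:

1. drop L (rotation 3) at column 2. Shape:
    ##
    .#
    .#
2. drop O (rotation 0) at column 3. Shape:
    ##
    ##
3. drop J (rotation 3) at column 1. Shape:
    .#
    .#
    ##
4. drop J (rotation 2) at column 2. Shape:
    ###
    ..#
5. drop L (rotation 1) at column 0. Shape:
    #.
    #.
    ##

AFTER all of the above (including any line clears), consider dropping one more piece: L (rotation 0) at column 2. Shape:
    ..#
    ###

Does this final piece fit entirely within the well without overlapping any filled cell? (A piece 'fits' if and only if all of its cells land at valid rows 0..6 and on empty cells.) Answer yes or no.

Answer: no

Derivation:
Drop 1: L rot3 at col 2 lands with bottom-row=0; cleared 0 line(s) (total 0); column heights now [0 0 3 3 0], max=3
Drop 2: O rot0 at col 3 lands with bottom-row=3; cleared 0 line(s) (total 0); column heights now [0 0 3 5 5], max=5
Drop 3: J rot3 at col 1 lands with bottom-row=3; cleared 0 line(s) (total 0); column heights now [0 4 6 5 5], max=6
Drop 4: J rot2 at col 2 lands with bottom-row=5; cleared 0 line(s) (total 0); column heights now [0 4 7 7 7], max=7
Drop 5: L rot1 at col 0 lands with bottom-row=4; cleared 1 line(s) (total 1); column heights now [6 4 6 6 6], max=6
Test piece L rot0 at col 2 (width 3): heights before test = [6 4 6 6 6]; fits = False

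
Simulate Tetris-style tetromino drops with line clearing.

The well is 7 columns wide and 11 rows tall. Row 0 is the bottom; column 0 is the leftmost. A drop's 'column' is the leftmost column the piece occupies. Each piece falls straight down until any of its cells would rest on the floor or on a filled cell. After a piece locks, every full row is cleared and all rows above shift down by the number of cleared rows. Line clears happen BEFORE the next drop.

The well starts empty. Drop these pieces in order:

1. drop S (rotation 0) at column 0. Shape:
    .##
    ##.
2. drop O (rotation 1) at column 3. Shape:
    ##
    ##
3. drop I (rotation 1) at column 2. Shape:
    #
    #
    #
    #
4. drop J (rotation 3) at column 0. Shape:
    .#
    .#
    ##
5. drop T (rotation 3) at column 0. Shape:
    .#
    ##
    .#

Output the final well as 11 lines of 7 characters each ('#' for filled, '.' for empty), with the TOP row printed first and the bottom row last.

Answer: .......
.......
.......
.#.....
##.....
.##....
.##....
.##....
###....
.####..
##.##..

Derivation:
Drop 1: S rot0 at col 0 lands with bottom-row=0; cleared 0 line(s) (total 0); column heights now [1 2 2 0 0 0 0], max=2
Drop 2: O rot1 at col 3 lands with bottom-row=0; cleared 0 line(s) (total 0); column heights now [1 2 2 2 2 0 0], max=2
Drop 3: I rot1 at col 2 lands with bottom-row=2; cleared 0 line(s) (total 0); column heights now [1 2 6 2 2 0 0], max=6
Drop 4: J rot3 at col 0 lands with bottom-row=2; cleared 0 line(s) (total 0); column heights now [3 5 6 2 2 0 0], max=6
Drop 5: T rot3 at col 0 lands with bottom-row=5; cleared 0 line(s) (total 0); column heights now [7 8 6 2 2 0 0], max=8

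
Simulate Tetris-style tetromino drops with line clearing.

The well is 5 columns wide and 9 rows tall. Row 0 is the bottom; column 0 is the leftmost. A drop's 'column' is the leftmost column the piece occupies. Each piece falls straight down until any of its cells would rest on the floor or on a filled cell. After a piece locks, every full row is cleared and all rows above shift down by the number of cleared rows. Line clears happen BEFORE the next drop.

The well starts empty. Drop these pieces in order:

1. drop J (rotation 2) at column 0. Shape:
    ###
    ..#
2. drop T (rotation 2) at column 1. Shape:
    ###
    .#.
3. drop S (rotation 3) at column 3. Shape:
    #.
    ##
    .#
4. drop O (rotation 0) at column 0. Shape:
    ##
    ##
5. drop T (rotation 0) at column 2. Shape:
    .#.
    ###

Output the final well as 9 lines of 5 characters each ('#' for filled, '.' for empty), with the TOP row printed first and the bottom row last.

Drop 1: J rot2 at col 0 lands with bottom-row=0; cleared 0 line(s) (total 0); column heights now [2 2 2 0 0], max=2
Drop 2: T rot2 at col 1 lands with bottom-row=2; cleared 0 line(s) (total 0); column heights now [2 4 4 4 0], max=4
Drop 3: S rot3 at col 3 lands with bottom-row=3; cleared 0 line(s) (total 0); column heights now [2 4 4 6 5], max=6
Drop 4: O rot0 at col 0 lands with bottom-row=4; cleared 0 line(s) (total 0); column heights now [6 6 4 6 5], max=6
Drop 5: T rot0 at col 2 lands with bottom-row=6; cleared 0 line(s) (total 0); column heights now [6 6 7 8 7], max=8

Answer: .....
...#.
..###
##.#.
##.##
.####
..#..
###..
..#..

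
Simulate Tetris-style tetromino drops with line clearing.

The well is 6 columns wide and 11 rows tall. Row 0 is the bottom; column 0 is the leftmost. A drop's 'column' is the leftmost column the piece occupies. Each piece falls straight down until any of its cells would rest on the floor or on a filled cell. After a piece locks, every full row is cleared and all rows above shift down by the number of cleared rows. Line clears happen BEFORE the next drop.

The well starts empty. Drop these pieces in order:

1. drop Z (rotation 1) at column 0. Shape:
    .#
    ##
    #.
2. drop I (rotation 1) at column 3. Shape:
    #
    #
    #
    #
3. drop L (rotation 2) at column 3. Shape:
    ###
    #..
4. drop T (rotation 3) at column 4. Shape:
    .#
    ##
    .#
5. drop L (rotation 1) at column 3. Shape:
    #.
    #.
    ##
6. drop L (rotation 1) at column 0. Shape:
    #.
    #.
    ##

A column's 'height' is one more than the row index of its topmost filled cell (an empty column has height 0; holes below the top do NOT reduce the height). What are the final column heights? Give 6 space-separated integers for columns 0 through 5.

Answer: 6 4 0 11 9 9

Derivation:
Drop 1: Z rot1 at col 0 lands with bottom-row=0; cleared 0 line(s) (total 0); column heights now [2 3 0 0 0 0], max=3
Drop 2: I rot1 at col 3 lands with bottom-row=0; cleared 0 line(s) (total 0); column heights now [2 3 0 4 0 0], max=4
Drop 3: L rot2 at col 3 lands with bottom-row=4; cleared 0 line(s) (total 0); column heights now [2 3 0 6 6 6], max=6
Drop 4: T rot3 at col 4 lands with bottom-row=6; cleared 0 line(s) (total 0); column heights now [2 3 0 6 8 9], max=9
Drop 5: L rot1 at col 3 lands with bottom-row=8; cleared 0 line(s) (total 0); column heights now [2 3 0 11 9 9], max=11
Drop 6: L rot1 at col 0 lands with bottom-row=3; cleared 0 line(s) (total 0); column heights now [6 4 0 11 9 9], max=11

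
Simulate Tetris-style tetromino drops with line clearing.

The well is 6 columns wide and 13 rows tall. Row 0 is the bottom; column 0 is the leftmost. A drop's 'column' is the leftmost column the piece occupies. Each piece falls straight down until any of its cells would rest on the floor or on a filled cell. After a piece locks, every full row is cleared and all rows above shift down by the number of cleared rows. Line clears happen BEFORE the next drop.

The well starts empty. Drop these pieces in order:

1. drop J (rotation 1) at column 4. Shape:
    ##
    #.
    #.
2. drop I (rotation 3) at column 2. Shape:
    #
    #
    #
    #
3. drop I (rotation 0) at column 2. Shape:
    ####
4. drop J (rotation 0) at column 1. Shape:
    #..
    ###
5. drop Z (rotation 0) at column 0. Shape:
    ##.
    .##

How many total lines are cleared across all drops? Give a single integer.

Answer: 0

Derivation:
Drop 1: J rot1 at col 4 lands with bottom-row=0; cleared 0 line(s) (total 0); column heights now [0 0 0 0 3 3], max=3
Drop 2: I rot3 at col 2 lands with bottom-row=0; cleared 0 line(s) (total 0); column heights now [0 0 4 0 3 3], max=4
Drop 3: I rot0 at col 2 lands with bottom-row=4; cleared 0 line(s) (total 0); column heights now [0 0 5 5 5 5], max=5
Drop 4: J rot0 at col 1 lands with bottom-row=5; cleared 0 line(s) (total 0); column heights now [0 7 6 6 5 5], max=7
Drop 5: Z rot0 at col 0 lands with bottom-row=7; cleared 0 line(s) (total 0); column heights now [9 9 8 6 5 5], max=9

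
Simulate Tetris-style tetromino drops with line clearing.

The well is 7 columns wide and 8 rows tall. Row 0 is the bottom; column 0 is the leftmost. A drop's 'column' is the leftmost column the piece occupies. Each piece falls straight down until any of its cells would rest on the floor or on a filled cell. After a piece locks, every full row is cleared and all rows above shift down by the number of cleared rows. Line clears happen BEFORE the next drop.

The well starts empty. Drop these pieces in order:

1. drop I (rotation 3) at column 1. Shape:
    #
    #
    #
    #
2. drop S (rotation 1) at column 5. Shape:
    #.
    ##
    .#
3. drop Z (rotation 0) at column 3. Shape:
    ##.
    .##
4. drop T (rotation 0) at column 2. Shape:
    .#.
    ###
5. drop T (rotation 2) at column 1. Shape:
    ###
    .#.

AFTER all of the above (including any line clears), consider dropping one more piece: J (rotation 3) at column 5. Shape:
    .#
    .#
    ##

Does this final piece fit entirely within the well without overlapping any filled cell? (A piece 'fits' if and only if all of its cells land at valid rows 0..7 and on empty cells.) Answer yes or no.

Answer: yes

Derivation:
Drop 1: I rot3 at col 1 lands with bottom-row=0; cleared 0 line(s) (total 0); column heights now [0 4 0 0 0 0 0], max=4
Drop 2: S rot1 at col 5 lands with bottom-row=0; cleared 0 line(s) (total 0); column heights now [0 4 0 0 0 3 2], max=4
Drop 3: Z rot0 at col 3 lands with bottom-row=3; cleared 0 line(s) (total 0); column heights now [0 4 0 5 5 4 2], max=5
Drop 4: T rot0 at col 2 lands with bottom-row=5; cleared 0 line(s) (total 0); column heights now [0 4 6 7 6 4 2], max=7
Drop 5: T rot2 at col 1 lands with bottom-row=6; cleared 0 line(s) (total 0); column heights now [0 8 8 8 6 4 2], max=8
Test piece J rot3 at col 5 (width 2): heights before test = [0 8 8 8 6 4 2]; fits = True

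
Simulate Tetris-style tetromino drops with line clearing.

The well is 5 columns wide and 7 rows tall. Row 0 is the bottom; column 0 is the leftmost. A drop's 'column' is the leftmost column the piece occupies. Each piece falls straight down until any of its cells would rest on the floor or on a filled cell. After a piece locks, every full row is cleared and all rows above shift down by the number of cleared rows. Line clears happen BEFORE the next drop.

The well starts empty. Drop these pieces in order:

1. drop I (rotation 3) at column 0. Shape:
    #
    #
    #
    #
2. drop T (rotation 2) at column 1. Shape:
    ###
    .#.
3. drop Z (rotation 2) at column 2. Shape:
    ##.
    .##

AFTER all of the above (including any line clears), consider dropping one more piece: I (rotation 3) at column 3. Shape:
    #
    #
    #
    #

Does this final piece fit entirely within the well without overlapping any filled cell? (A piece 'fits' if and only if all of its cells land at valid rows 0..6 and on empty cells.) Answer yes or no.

Drop 1: I rot3 at col 0 lands with bottom-row=0; cleared 0 line(s) (total 0); column heights now [4 0 0 0 0], max=4
Drop 2: T rot2 at col 1 lands with bottom-row=0; cleared 0 line(s) (total 0); column heights now [4 2 2 2 0], max=4
Drop 3: Z rot2 at col 2 lands with bottom-row=2; cleared 0 line(s) (total 0); column heights now [4 2 4 4 3], max=4
Test piece I rot3 at col 3 (width 1): heights before test = [4 2 4 4 3]; fits = False

Answer: no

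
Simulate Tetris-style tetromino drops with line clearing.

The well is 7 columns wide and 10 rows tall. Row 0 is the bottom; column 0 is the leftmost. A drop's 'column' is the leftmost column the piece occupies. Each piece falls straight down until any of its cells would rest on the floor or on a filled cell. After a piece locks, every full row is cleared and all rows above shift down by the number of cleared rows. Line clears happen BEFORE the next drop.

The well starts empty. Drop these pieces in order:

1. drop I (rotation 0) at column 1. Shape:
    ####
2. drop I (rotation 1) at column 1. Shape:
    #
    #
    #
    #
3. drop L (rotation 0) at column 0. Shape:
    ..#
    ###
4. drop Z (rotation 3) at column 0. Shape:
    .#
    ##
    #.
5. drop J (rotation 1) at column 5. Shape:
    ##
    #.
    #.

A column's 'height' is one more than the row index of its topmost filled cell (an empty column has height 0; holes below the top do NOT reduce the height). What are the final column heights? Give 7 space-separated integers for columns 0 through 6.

Answer: 8 9 7 1 1 3 3

Derivation:
Drop 1: I rot0 at col 1 lands with bottom-row=0; cleared 0 line(s) (total 0); column heights now [0 1 1 1 1 0 0], max=1
Drop 2: I rot1 at col 1 lands with bottom-row=1; cleared 0 line(s) (total 0); column heights now [0 5 1 1 1 0 0], max=5
Drop 3: L rot0 at col 0 lands with bottom-row=5; cleared 0 line(s) (total 0); column heights now [6 6 7 1 1 0 0], max=7
Drop 4: Z rot3 at col 0 lands with bottom-row=6; cleared 0 line(s) (total 0); column heights now [8 9 7 1 1 0 0], max=9
Drop 5: J rot1 at col 5 lands with bottom-row=0; cleared 0 line(s) (total 0); column heights now [8 9 7 1 1 3 3], max=9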